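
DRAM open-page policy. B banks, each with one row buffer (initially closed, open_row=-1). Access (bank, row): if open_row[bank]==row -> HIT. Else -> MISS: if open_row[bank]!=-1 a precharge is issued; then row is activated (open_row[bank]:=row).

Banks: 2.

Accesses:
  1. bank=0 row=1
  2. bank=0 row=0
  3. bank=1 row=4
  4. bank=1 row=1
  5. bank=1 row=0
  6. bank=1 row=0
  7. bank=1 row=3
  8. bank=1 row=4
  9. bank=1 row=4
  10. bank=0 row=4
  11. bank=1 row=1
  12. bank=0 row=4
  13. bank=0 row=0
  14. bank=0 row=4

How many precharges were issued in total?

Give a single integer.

Acc 1: bank0 row1 -> MISS (open row1); precharges=0
Acc 2: bank0 row0 -> MISS (open row0); precharges=1
Acc 3: bank1 row4 -> MISS (open row4); precharges=1
Acc 4: bank1 row1 -> MISS (open row1); precharges=2
Acc 5: bank1 row0 -> MISS (open row0); precharges=3
Acc 6: bank1 row0 -> HIT
Acc 7: bank1 row3 -> MISS (open row3); precharges=4
Acc 8: bank1 row4 -> MISS (open row4); precharges=5
Acc 9: bank1 row4 -> HIT
Acc 10: bank0 row4 -> MISS (open row4); precharges=6
Acc 11: bank1 row1 -> MISS (open row1); precharges=7
Acc 12: bank0 row4 -> HIT
Acc 13: bank0 row0 -> MISS (open row0); precharges=8
Acc 14: bank0 row4 -> MISS (open row4); precharges=9

Answer: 9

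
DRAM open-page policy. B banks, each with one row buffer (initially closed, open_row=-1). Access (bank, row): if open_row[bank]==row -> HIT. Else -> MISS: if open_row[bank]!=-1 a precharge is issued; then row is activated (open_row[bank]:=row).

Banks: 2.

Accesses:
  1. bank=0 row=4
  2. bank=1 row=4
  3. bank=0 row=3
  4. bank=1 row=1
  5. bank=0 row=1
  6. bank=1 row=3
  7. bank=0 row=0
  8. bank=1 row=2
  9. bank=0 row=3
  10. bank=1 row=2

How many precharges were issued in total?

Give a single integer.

Acc 1: bank0 row4 -> MISS (open row4); precharges=0
Acc 2: bank1 row4 -> MISS (open row4); precharges=0
Acc 3: bank0 row3 -> MISS (open row3); precharges=1
Acc 4: bank1 row1 -> MISS (open row1); precharges=2
Acc 5: bank0 row1 -> MISS (open row1); precharges=3
Acc 6: bank1 row3 -> MISS (open row3); precharges=4
Acc 7: bank0 row0 -> MISS (open row0); precharges=5
Acc 8: bank1 row2 -> MISS (open row2); precharges=6
Acc 9: bank0 row3 -> MISS (open row3); precharges=7
Acc 10: bank1 row2 -> HIT

Answer: 7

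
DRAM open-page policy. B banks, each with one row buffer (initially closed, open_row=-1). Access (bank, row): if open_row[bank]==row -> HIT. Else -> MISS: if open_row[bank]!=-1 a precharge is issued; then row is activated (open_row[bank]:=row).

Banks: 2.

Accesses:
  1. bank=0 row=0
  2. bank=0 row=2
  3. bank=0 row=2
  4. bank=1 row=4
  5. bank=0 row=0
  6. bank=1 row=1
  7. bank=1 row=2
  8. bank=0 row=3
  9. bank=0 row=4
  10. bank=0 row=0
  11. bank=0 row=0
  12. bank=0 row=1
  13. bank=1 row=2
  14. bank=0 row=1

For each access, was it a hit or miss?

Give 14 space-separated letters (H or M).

Answer: M M H M M M M M M M H M H H

Derivation:
Acc 1: bank0 row0 -> MISS (open row0); precharges=0
Acc 2: bank0 row2 -> MISS (open row2); precharges=1
Acc 3: bank0 row2 -> HIT
Acc 4: bank1 row4 -> MISS (open row4); precharges=1
Acc 5: bank0 row0 -> MISS (open row0); precharges=2
Acc 6: bank1 row1 -> MISS (open row1); precharges=3
Acc 7: bank1 row2 -> MISS (open row2); precharges=4
Acc 8: bank0 row3 -> MISS (open row3); precharges=5
Acc 9: bank0 row4 -> MISS (open row4); precharges=6
Acc 10: bank0 row0 -> MISS (open row0); precharges=7
Acc 11: bank0 row0 -> HIT
Acc 12: bank0 row1 -> MISS (open row1); precharges=8
Acc 13: bank1 row2 -> HIT
Acc 14: bank0 row1 -> HIT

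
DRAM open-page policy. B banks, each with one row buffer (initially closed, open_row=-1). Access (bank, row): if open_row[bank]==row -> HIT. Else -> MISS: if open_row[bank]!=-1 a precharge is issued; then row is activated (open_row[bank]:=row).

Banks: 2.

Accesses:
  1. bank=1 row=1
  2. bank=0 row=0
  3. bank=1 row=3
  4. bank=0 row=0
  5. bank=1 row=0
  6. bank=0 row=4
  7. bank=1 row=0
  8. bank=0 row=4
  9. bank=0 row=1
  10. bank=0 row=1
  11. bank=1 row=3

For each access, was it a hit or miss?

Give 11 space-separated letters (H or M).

Acc 1: bank1 row1 -> MISS (open row1); precharges=0
Acc 2: bank0 row0 -> MISS (open row0); precharges=0
Acc 3: bank1 row3 -> MISS (open row3); precharges=1
Acc 4: bank0 row0 -> HIT
Acc 5: bank1 row0 -> MISS (open row0); precharges=2
Acc 6: bank0 row4 -> MISS (open row4); precharges=3
Acc 7: bank1 row0 -> HIT
Acc 8: bank0 row4 -> HIT
Acc 9: bank0 row1 -> MISS (open row1); precharges=4
Acc 10: bank0 row1 -> HIT
Acc 11: bank1 row3 -> MISS (open row3); precharges=5

Answer: M M M H M M H H M H M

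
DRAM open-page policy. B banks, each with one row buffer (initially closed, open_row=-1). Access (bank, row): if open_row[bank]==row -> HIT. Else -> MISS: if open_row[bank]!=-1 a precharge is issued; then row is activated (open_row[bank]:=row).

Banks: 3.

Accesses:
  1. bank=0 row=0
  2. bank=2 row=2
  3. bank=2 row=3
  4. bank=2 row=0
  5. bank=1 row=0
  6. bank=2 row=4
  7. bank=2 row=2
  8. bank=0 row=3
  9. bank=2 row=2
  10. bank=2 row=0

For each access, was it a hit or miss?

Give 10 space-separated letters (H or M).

Answer: M M M M M M M M H M

Derivation:
Acc 1: bank0 row0 -> MISS (open row0); precharges=0
Acc 2: bank2 row2 -> MISS (open row2); precharges=0
Acc 3: bank2 row3 -> MISS (open row3); precharges=1
Acc 4: bank2 row0 -> MISS (open row0); precharges=2
Acc 5: bank1 row0 -> MISS (open row0); precharges=2
Acc 6: bank2 row4 -> MISS (open row4); precharges=3
Acc 7: bank2 row2 -> MISS (open row2); precharges=4
Acc 8: bank0 row3 -> MISS (open row3); precharges=5
Acc 9: bank2 row2 -> HIT
Acc 10: bank2 row0 -> MISS (open row0); precharges=6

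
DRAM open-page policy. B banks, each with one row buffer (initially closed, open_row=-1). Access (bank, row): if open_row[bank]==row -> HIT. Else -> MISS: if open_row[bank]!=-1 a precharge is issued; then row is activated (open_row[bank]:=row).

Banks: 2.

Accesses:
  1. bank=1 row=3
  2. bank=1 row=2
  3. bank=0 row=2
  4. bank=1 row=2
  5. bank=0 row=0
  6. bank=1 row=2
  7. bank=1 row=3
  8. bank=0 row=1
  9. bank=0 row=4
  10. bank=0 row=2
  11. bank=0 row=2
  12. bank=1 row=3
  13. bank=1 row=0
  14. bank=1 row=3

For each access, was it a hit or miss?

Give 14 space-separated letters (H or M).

Acc 1: bank1 row3 -> MISS (open row3); precharges=0
Acc 2: bank1 row2 -> MISS (open row2); precharges=1
Acc 3: bank0 row2 -> MISS (open row2); precharges=1
Acc 4: bank1 row2 -> HIT
Acc 5: bank0 row0 -> MISS (open row0); precharges=2
Acc 6: bank1 row2 -> HIT
Acc 7: bank1 row3 -> MISS (open row3); precharges=3
Acc 8: bank0 row1 -> MISS (open row1); precharges=4
Acc 9: bank0 row4 -> MISS (open row4); precharges=5
Acc 10: bank0 row2 -> MISS (open row2); precharges=6
Acc 11: bank0 row2 -> HIT
Acc 12: bank1 row3 -> HIT
Acc 13: bank1 row0 -> MISS (open row0); precharges=7
Acc 14: bank1 row3 -> MISS (open row3); precharges=8

Answer: M M M H M H M M M M H H M M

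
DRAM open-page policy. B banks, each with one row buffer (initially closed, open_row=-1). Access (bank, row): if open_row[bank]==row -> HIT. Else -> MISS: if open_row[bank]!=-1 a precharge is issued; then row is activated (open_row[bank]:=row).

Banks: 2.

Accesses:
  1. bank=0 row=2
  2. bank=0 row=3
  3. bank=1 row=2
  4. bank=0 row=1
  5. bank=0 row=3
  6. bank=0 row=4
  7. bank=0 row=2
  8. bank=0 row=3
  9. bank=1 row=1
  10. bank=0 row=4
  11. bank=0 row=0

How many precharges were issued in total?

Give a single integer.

Acc 1: bank0 row2 -> MISS (open row2); precharges=0
Acc 2: bank0 row3 -> MISS (open row3); precharges=1
Acc 3: bank1 row2 -> MISS (open row2); precharges=1
Acc 4: bank0 row1 -> MISS (open row1); precharges=2
Acc 5: bank0 row3 -> MISS (open row3); precharges=3
Acc 6: bank0 row4 -> MISS (open row4); precharges=4
Acc 7: bank0 row2 -> MISS (open row2); precharges=5
Acc 8: bank0 row3 -> MISS (open row3); precharges=6
Acc 9: bank1 row1 -> MISS (open row1); precharges=7
Acc 10: bank0 row4 -> MISS (open row4); precharges=8
Acc 11: bank0 row0 -> MISS (open row0); precharges=9

Answer: 9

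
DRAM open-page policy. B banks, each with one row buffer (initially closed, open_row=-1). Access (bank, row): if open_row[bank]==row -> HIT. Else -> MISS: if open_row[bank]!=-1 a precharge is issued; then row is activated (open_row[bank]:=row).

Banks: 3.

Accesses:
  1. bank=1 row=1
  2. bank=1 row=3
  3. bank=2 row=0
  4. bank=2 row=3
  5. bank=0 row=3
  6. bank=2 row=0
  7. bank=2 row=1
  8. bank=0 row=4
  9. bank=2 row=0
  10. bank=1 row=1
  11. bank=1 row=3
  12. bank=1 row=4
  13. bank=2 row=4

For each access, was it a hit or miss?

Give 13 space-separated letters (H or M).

Acc 1: bank1 row1 -> MISS (open row1); precharges=0
Acc 2: bank1 row3 -> MISS (open row3); precharges=1
Acc 3: bank2 row0 -> MISS (open row0); precharges=1
Acc 4: bank2 row3 -> MISS (open row3); precharges=2
Acc 5: bank0 row3 -> MISS (open row3); precharges=2
Acc 6: bank2 row0 -> MISS (open row0); precharges=3
Acc 7: bank2 row1 -> MISS (open row1); precharges=4
Acc 8: bank0 row4 -> MISS (open row4); precharges=5
Acc 9: bank2 row0 -> MISS (open row0); precharges=6
Acc 10: bank1 row1 -> MISS (open row1); precharges=7
Acc 11: bank1 row3 -> MISS (open row3); precharges=8
Acc 12: bank1 row4 -> MISS (open row4); precharges=9
Acc 13: bank2 row4 -> MISS (open row4); precharges=10

Answer: M M M M M M M M M M M M M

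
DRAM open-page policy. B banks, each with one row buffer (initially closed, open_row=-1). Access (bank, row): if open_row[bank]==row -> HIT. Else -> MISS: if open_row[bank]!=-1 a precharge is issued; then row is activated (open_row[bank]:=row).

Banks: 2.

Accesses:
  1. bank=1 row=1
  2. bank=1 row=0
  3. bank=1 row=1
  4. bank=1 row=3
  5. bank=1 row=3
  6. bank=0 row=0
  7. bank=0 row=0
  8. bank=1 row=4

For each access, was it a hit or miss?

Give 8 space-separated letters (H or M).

Acc 1: bank1 row1 -> MISS (open row1); precharges=0
Acc 2: bank1 row0 -> MISS (open row0); precharges=1
Acc 3: bank1 row1 -> MISS (open row1); precharges=2
Acc 4: bank1 row3 -> MISS (open row3); precharges=3
Acc 5: bank1 row3 -> HIT
Acc 6: bank0 row0 -> MISS (open row0); precharges=3
Acc 7: bank0 row0 -> HIT
Acc 8: bank1 row4 -> MISS (open row4); precharges=4

Answer: M M M M H M H M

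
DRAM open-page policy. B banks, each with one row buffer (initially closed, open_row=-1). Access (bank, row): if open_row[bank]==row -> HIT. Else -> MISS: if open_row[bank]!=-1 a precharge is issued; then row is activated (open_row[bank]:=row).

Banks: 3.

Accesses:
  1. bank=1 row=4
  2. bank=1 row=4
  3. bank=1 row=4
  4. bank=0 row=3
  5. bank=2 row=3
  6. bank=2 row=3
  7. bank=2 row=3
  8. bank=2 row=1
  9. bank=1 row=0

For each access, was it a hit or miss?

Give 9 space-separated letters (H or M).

Answer: M H H M M H H M M

Derivation:
Acc 1: bank1 row4 -> MISS (open row4); precharges=0
Acc 2: bank1 row4 -> HIT
Acc 3: bank1 row4 -> HIT
Acc 4: bank0 row3 -> MISS (open row3); precharges=0
Acc 5: bank2 row3 -> MISS (open row3); precharges=0
Acc 6: bank2 row3 -> HIT
Acc 7: bank2 row3 -> HIT
Acc 8: bank2 row1 -> MISS (open row1); precharges=1
Acc 9: bank1 row0 -> MISS (open row0); precharges=2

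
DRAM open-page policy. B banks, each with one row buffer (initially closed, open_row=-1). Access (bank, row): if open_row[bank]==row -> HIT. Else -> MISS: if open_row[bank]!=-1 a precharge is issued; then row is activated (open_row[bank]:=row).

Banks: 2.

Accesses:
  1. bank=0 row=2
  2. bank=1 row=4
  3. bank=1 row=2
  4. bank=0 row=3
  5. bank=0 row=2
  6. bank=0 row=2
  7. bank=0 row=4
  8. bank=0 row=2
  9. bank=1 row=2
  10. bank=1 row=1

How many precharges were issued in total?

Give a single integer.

Answer: 6

Derivation:
Acc 1: bank0 row2 -> MISS (open row2); precharges=0
Acc 2: bank1 row4 -> MISS (open row4); precharges=0
Acc 3: bank1 row2 -> MISS (open row2); precharges=1
Acc 4: bank0 row3 -> MISS (open row3); precharges=2
Acc 5: bank0 row2 -> MISS (open row2); precharges=3
Acc 6: bank0 row2 -> HIT
Acc 7: bank0 row4 -> MISS (open row4); precharges=4
Acc 8: bank0 row2 -> MISS (open row2); precharges=5
Acc 9: bank1 row2 -> HIT
Acc 10: bank1 row1 -> MISS (open row1); precharges=6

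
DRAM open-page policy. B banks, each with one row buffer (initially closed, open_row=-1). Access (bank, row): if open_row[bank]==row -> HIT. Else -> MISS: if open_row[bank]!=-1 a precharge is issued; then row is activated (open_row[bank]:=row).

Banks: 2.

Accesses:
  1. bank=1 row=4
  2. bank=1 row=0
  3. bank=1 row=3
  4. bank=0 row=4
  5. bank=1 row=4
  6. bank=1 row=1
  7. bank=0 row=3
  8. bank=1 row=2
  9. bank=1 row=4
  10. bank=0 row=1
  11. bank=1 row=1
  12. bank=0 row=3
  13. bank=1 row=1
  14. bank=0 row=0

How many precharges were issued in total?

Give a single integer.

Answer: 11

Derivation:
Acc 1: bank1 row4 -> MISS (open row4); precharges=0
Acc 2: bank1 row0 -> MISS (open row0); precharges=1
Acc 3: bank1 row3 -> MISS (open row3); precharges=2
Acc 4: bank0 row4 -> MISS (open row4); precharges=2
Acc 5: bank1 row4 -> MISS (open row4); precharges=3
Acc 6: bank1 row1 -> MISS (open row1); precharges=4
Acc 7: bank0 row3 -> MISS (open row3); precharges=5
Acc 8: bank1 row2 -> MISS (open row2); precharges=6
Acc 9: bank1 row4 -> MISS (open row4); precharges=7
Acc 10: bank0 row1 -> MISS (open row1); precharges=8
Acc 11: bank1 row1 -> MISS (open row1); precharges=9
Acc 12: bank0 row3 -> MISS (open row3); precharges=10
Acc 13: bank1 row1 -> HIT
Acc 14: bank0 row0 -> MISS (open row0); precharges=11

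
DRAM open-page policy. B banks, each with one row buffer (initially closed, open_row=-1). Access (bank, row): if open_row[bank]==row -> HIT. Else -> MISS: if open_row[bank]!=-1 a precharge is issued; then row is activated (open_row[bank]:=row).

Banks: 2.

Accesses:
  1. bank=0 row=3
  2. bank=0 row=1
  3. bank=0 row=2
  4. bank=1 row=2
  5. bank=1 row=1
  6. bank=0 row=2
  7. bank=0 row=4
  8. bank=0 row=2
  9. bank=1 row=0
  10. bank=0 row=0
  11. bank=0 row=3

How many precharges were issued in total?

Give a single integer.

Acc 1: bank0 row3 -> MISS (open row3); precharges=0
Acc 2: bank0 row1 -> MISS (open row1); precharges=1
Acc 3: bank0 row2 -> MISS (open row2); precharges=2
Acc 4: bank1 row2 -> MISS (open row2); precharges=2
Acc 5: bank1 row1 -> MISS (open row1); precharges=3
Acc 6: bank0 row2 -> HIT
Acc 7: bank0 row4 -> MISS (open row4); precharges=4
Acc 8: bank0 row2 -> MISS (open row2); precharges=5
Acc 9: bank1 row0 -> MISS (open row0); precharges=6
Acc 10: bank0 row0 -> MISS (open row0); precharges=7
Acc 11: bank0 row3 -> MISS (open row3); precharges=8

Answer: 8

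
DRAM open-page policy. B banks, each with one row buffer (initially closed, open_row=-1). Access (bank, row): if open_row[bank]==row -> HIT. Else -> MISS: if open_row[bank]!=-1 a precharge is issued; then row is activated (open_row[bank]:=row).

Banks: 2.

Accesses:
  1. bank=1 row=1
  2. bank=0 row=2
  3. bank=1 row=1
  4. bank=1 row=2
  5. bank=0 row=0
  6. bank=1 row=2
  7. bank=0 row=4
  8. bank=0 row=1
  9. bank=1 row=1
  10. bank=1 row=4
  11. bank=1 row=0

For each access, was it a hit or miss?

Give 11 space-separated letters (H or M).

Answer: M M H M M H M M M M M

Derivation:
Acc 1: bank1 row1 -> MISS (open row1); precharges=0
Acc 2: bank0 row2 -> MISS (open row2); precharges=0
Acc 3: bank1 row1 -> HIT
Acc 4: bank1 row2 -> MISS (open row2); precharges=1
Acc 5: bank0 row0 -> MISS (open row0); precharges=2
Acc 6: bank1 row2 -> HIT
Acc 7: bank0 row4 -> MISS (open row4); precharges=3
Acc 8: bank0 row1 -> MISS (open row1); precharges=4
Acc 9: bank1 row1 -> MISS (open row1); precharges=5
Acc 10: bank1 row4 -> MISS (open row4); precharges=6
Acc 11: bank1 row0 -> MISS (open row0); precharges=7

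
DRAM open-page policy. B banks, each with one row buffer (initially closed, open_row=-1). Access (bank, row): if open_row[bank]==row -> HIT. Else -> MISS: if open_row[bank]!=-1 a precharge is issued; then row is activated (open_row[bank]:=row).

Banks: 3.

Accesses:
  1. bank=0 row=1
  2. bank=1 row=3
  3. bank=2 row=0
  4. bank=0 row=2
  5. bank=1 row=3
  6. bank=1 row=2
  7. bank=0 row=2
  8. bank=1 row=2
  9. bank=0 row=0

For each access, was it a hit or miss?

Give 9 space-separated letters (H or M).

Acc 1: bank0 row1 -> MISS (open row1); precharges=0
Acc 2: bank1 row3 -> MISS (open row3); precharges=0
Acc 3: bank2 row0 -> MISS (open row0); precharges=0
Acc 4: bank0 row2 -> MISS (open row2); precharges=1
Acc 5: bank1 row3 -> HIT
Acc 6: bank1 row2 -> MISS (open row2); precharges=2
Acc 7: bank0 row2 -> HIT
Acc 8: bank1 row2 -> HIT
Acc 9: bank0 row0 -> MISS (open row0); precharges=3

Answer: M M M M H M H H M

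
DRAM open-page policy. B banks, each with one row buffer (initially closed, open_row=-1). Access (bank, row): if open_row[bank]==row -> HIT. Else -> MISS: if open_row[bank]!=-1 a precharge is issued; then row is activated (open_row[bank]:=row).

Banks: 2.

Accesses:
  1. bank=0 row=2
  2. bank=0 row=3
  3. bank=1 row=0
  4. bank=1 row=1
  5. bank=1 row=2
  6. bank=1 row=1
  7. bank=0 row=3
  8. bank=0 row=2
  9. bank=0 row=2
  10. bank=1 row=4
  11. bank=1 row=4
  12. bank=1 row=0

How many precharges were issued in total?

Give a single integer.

Answer: 7

Derivation:
Acc 1: bank0 row2 -> MISS (open row2); precharges=0
Acc 2: bank0 row3 -> MISS (open row3); precharges=1
Acc 3: bank1 row0 -> MISS (open row0); precharges=1
Acc 4: bank1 row1 -> MISS (open row1); precharges=2
Acc 5: bank1 row2 -> MISS (open row2); precharges=3
Acc 6: bank1 row1 -> MISS (open row1); precharges=4
Acc 7: bank0 row3 -> HIT
Acc 8: bank0 row2 -> MISS (open row2); precharges=5
Acc 9: bank0 row2 -> HIT
Acc 10: bank1 row4 -> MISS (open row4); precharges=6
Acc 11: bank1 row4 -> HIT
Acc 12: bank1 row0 -> MISS (open row0); precharges=7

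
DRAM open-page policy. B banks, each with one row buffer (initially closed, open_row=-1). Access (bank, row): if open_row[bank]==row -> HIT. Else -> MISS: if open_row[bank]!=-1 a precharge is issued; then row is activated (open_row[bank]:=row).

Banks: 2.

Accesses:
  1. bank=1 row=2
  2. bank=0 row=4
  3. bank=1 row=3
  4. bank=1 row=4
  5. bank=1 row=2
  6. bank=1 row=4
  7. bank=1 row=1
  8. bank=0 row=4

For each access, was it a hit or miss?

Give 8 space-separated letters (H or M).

Acc 1: bank1 row2 -> MISS (open row2); precharges=0
Acc 2: bank0 row4 -> MISS (open row4); precharges=0
Acc 3: bank1 row3 -> MISS (open row3); precharges=1
Acc 4: bank1 row4 -> MISS (open row4); precharges=2
Acc 5: bank1 row2 -> MISS (open row2); precharges=3
Acc 6: bank1 row4 -> MISS (open row4); precharges=4
Acc 7: bank1 row1 -> MISS (open row1); precharges=5
Acc 8: bank0 row4 -> HIT

Answer: M M M M M M M H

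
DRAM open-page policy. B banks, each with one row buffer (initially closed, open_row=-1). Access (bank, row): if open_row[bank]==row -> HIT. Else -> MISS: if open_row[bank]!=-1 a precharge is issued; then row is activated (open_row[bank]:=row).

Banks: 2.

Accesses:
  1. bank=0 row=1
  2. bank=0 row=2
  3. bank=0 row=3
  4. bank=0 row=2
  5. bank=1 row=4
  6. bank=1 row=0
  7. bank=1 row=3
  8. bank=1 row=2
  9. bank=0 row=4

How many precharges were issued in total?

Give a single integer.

Answer: 7

Derivation:
Acc 1: bank0 row1 -> MISS (open row1); precharges=0
Acc 2: bank0 row2 -> MISS (open row2); precharges=1
Acc 3: bank0 row3 -> MISS (open row3); precharges=2
Acc 4: bank0 row2 -> MISS (open row2); precharges=3
Acc 5: bank1 row4 -> MISS (open row4); precharges=3
Acc 6: bank1 row0 -> MISS (open row0); precharges=4
Acc 7: bank1 row3 -> MISS (open row3); precharges=5
Acc 8: bank1 row2 -> MISS (open row2); precharges=6
Acc 9: bank0 row4 -> MISS (open row4); precharges=7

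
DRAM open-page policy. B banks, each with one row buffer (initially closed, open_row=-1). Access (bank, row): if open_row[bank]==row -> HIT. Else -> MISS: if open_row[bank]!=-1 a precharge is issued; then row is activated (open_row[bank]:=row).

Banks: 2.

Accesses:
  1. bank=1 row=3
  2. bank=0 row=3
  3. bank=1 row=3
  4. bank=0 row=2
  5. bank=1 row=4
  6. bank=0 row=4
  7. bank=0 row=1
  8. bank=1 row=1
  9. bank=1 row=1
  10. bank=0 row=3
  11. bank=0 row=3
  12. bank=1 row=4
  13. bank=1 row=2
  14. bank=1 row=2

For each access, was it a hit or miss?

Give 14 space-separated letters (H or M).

Answer: M M H M M M M M H M H M M H

Derivation:
Acc 1: bank1 row3 -> MISS (open row3); precharges=0
Acc 2: bank0 row3 -> MISS (open row3); precharges=0
Acc 3: bank1 row3 -> HIT
Acc 4: bank0 row2 -> MISS (open row2); precharges=1
Acc 5: bank1 row4 -> MISS (open row4); precharges=2
Acc 6: bank0 row4 -> MISS (open row4); precharges=3
Acc 7: bank0 row1 -> MISS (open row1); precharges=4
Acc 8: bank1 row1 -> MISS (open row1); precharges=5
Acc 9: bank1 row1 -> HIT
Acc 10: bank0 row3 -> MISS (open row3); precharges=6
Acc 11: bank0 row3 -> HIT
Acc 12: bank1 row4 -> MISS (open row4); precharges=7
Acc 13: bank1 row2 -> MISS (open row2); precharges=8
Acc 14: bank1 row2 -> HIT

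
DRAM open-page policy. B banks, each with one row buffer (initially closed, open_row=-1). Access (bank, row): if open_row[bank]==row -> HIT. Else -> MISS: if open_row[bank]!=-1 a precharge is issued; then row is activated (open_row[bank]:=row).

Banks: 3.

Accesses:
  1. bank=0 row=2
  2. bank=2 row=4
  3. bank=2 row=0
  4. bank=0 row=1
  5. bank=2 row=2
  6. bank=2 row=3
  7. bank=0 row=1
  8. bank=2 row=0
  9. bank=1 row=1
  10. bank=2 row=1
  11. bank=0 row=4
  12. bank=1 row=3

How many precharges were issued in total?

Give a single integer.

Answer: 8

Derivation:
Acc 1: bank0 row2 -> MISS (open row2); precharges=0
Acc 2: bank2 row4 -> MISS (open row4); precharges=0
Acc 3: bank2 row0 -> MISS (open row0); precharges=1
Acc 4: bank0 row1 -> MISS (open row1); precharges=2
Acc 5: bank2 row2 -> MISS (open row2); precharges=3
Acc 6: bank2 row3 -> MISS (open row3); precharges=4
Acc 7: bank0 row1 -> HIT
Acc 8: bank2 row0 -> MISS (open row0); precharges=5
Acc 9: bank1 row1 -> MISS (open row1); precharges=5
Acc 10: bank2 row1 -> MISS (open row1); precharges=6
Acc 11: bank0 row4 -> MISS (open row4); precharges=7
Acc 12: bank1 row3 -> MISS (open row3); precharges=8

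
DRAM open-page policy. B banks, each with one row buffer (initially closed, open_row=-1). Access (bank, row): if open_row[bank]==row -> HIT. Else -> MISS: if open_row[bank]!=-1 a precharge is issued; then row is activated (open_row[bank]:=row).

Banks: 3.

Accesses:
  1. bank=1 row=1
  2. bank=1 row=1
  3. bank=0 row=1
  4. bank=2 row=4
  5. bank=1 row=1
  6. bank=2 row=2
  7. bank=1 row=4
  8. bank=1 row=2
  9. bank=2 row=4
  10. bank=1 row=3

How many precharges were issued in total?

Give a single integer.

Answer: 5

Derivation:
Acc 1: bank1 row1 -> MISS (open row1); precharges=0
Acc 2: bank1 row1 -> HIT
Acc 3: bank0 row1 -> MISS (open row1); precharges=0
Acc 4: bank2 row4 -> MISS (open row4); precharges=0
Acc 5: bank1 row1 -> HIT
Acc 6: bank2 row2 -> MISS (open row2); precharges=1
Acc 7: bank1 row4 -> MISS (open row4); precharges=2
Acc 8: bank1 row2 -> MISS (open row2); precharges=3
Acc 9: bank2 row4 -> MISS (open row4); precharges=4
Acc 10: bank1 row3 -> MISS (open row3); precharges=5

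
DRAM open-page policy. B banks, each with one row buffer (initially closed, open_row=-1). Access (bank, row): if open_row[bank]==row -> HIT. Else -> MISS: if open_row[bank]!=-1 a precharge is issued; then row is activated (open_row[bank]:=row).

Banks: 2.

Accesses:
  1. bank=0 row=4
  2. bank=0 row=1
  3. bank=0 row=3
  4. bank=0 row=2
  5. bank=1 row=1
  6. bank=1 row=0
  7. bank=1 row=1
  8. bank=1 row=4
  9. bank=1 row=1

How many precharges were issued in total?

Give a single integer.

Acc 1: bank0 row4 -> MISS (open row4); precharges=0
Acc 2: bank0 row1 -> MISS (open row1); precharges=1
Acc 3: bank0 row3 -> MISS (open row3); precharges=2
Acc 4: bank0 row2 -> MISS (open row2); precharges=3
Acc 5: bank1 row1 -> MISS (open row1); precharges=3
Acc 6: bank1 row0 -> MISS (open row0); precharges=4
Acc 7: bank1 row1 -> MISS (open row1); precharges=5
Acc 8: bank1 row4 -> MISS (open row4); precharges=6
Acc 9: bank1 row1 -> MISS (open row1); precharges=7

Answer: 7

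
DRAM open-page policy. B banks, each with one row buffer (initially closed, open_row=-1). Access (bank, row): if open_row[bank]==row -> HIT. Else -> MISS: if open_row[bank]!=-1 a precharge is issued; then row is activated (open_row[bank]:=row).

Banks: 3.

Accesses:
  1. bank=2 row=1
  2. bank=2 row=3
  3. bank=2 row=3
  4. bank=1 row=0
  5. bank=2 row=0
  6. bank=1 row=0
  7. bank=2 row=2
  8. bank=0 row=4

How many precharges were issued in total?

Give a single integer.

Answer: 3

Derivation:
Acc 1: bank2 row1 -> MISS (open row1); precharges=0
Acc 2: bank2 row3 -> MISS (open row3); precharges=1
Acc 3: bank2 row3 -> HIT
Acc 4: bank1 row0 -> MISS (open row0); precharges=1
Acc 5: bank2 row0 -> MISS (open row0); precharges=2
Acc 6: bank1 row0 -> HIT
Acc 7: bank2 row2 -> MISS (open row2); precharges=3
Acc 8: bank0 row4 -> MISS (open row4); precharges=3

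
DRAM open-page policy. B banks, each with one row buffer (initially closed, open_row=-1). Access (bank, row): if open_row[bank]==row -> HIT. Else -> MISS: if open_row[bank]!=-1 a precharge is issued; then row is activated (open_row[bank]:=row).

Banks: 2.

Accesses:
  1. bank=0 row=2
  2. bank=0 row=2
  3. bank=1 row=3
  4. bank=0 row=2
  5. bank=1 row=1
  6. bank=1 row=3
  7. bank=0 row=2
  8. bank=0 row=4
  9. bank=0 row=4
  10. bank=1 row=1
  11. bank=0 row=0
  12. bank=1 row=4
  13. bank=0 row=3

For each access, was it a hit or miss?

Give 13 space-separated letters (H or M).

Answer: M H M H M M H M H M M M M

Derivation:
Acc 1: bank0 row2 -> MISS (open row2); precharges=0
Acc 2: bank0 row2 -> HIT
Acc 3: bank1 row3 -> MISS (open row3); precharges=0
Acc 4: bank0 row2 -> HIT
Acc 5: bank1 row1 -> MISS (open row1); precharges=1
Acc 6: bank1 row3 -> MISS (open row3); precharges=2
Acc 7: bank0 row2 -> HIT
Acc 8: bank0 row4 -> MISS (open row4); precharges=3
Acc 9: bank0 row4 -> HIT
Acc 10: bank1 row1 -> MISS (open row1); precharges=4
Acc 11: bank0 row0 -> MISS (open row0); precharges=5
Acc 12: bank1 row4 -> MISS (open row4); precharges=6
Acc 13: bank0 row3 -> MISS (open row3); precharges=7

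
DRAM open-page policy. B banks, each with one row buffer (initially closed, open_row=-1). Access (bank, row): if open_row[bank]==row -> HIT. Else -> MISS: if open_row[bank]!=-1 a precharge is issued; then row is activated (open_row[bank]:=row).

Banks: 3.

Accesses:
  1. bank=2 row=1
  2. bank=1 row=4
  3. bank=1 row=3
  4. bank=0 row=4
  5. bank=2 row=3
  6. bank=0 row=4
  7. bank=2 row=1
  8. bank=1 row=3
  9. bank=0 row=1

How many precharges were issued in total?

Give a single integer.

Answer: 4

Derivation:
Acc 1: bank2 row1 -> MISS (open row1); precharges=0
Acc 2: bank1 row4 -> MISS (open row4); precharges=0
Acc 3: bank1 row3 -> MISS (open row3); precharges=1
Acc 4: bank0 row4 -> MISS (open row4); precharges=1
Acc 5: bank2 row3 -> MISS (open row3); precharges=2
Acc 6: bank0 row4 -> HIT
Acc 7: bank2 row1 -> MISS (open row1); precharges=3
Acc 8: bank1 row3 -> HIT
Acc 9: bank0 row1 -> MISS (open row1); precharges=4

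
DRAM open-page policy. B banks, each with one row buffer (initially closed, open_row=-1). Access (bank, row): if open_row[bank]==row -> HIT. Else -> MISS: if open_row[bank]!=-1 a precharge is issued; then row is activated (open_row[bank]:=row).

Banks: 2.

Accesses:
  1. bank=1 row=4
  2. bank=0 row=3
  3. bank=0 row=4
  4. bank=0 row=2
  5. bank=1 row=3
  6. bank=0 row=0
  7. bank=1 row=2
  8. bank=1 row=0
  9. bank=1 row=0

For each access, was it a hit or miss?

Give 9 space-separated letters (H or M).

Answer: M M M M M M M M H

Derivation:
Acc 1: bank1 row4 -> MISS (open row4); precharges=0
Acc 2: bank0 row3 -> MISS (open row3); precharges=0
Acc 3: bank0 row4 -> MISS (open row4); precharges=1
Acc 4: bank0 row2 -> MISS (open row2); precharges=2
Acc 5: bank1 row3 -> MISS (open row3); precharges=3
Acc 6: bank0 row0 -> MISS (open row0); precharges=4
Acc 7: bank1 row2 -> MISS (open row2); precharges=5
Acc 8: bank1 row0 -> MISS (open row0); precharges=6
Acc 9: bank1 row0 -> HIT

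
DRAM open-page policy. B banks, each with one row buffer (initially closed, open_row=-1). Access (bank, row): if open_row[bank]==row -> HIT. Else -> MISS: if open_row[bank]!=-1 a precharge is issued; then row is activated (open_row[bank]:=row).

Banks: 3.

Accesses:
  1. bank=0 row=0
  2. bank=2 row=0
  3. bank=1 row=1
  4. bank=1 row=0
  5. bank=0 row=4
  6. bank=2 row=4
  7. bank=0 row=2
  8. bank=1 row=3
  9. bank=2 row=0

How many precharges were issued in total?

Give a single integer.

Acc 1: bank0 row0 -> MISS (open row0); precharges=0
Acc 2: bank2 row0 -> MISS (open row0); precharges=0
Acc 3: bank1 row1 -> MISS (open row1); precharges=0
Acc 4: bank1 row0 -> MISS (open row0); precharges=1
Acc 5: bank0 row4 -> MISS (open row4); precharges=2
Acc 6: bank2 row4 -> MISS (open row4); precharges=3
Acc 7: bank0 row2 -> MISS (open row2); precharges=4
Acc 8: bank1 row3 -> MISS (open row3); precharges=5
Acc 9: bank2 row0 -> MISS (open row0); precharges=6

Answer: 6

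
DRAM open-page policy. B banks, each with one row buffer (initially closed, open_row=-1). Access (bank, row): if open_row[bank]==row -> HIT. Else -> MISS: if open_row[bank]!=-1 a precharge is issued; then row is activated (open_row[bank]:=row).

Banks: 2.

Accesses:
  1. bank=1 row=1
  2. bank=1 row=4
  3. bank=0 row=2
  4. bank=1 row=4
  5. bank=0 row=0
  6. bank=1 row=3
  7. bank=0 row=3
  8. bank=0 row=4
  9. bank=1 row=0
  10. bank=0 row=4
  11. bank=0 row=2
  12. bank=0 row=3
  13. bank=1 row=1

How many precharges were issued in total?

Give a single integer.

Acc 1: bank1 row1 -> MISS (open row1); precharges=0
Acc 2: bank1 row4 -> MISS (open row4); precharges=1
Acc 3: bank0 row2 -> MISS (open row2); precharges=1
Acc 4: bank1 row4 -> HIT
Acc 5: bank0 row0 -> MISS (open row0); precharges=2
Acc 6: bank1 row3 -> MISS (open row3); precharges=3
Acc 7: bank0 row3 -> MISS (open row3); precharges=4
Acc 8: bank0 row4 -> MISS (open row4); precharges=5
Acc 9: bank1 row0 -> MISS (open row0); precharges=6
Acc 10: bank0 row4 -> HIT
Acc 11: bank0 row2 -> MISS (open row2); precharges=7
Acc 12: bank0 row3 -> MISS (open row3); precharges=8
Acc 13: bank1 row1 -> MISS (open row1); precharges=9

Answer: 9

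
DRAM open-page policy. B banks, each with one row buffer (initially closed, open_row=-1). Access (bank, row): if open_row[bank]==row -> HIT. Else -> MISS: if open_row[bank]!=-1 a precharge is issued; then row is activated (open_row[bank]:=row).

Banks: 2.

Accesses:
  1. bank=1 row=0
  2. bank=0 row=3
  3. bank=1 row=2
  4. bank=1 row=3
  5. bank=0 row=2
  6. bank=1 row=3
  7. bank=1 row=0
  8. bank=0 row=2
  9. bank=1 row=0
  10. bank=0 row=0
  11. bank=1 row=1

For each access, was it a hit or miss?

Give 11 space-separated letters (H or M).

Answer: M M M M M H M H H M M

Derivation:
Acc 1: bank1 row0 -> MISS (open row0); precharges=0
Acc 2: bank0 row3 -> MISS (open row3); precharges=0
Acc 3: bank1 row2 -> MISS (open row2); precharges=1
Acc 4: bank1 row3 -> MISS (open row3); precharges=2
Acc 5: bank0 row2 -> MISS (open row2); precharges=3
Acc 6: bank1 row3 -> HIT
Acc 7: bank1 row0 -> MISS (open row0); precharges=4
Acc 8: bank0 row2 -> HIT
Acc 9: bank1 row0 -> HIT
Acc 10: bank0 row0 -> MISS (open row0); precharges=5
Acc 11: bank1 row1 -> MISS (open row1); precharges=6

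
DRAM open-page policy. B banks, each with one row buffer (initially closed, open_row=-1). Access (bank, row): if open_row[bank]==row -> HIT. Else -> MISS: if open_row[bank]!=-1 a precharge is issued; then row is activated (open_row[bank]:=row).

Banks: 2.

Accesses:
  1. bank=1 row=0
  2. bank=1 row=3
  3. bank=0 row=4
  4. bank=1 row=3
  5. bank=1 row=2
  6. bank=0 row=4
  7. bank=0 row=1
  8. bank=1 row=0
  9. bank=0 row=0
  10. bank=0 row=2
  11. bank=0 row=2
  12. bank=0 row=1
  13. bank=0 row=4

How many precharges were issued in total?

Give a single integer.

Acc 1: bank1 row0 -> MISS (open row0); precharges=0
Acc 2: bank1 row3 -> MISS (open row3); precharges=1
Acc 3: bank0 row4 -> MISS (open row4); precharges=1
Acc 4: bank1 row3 -> HIT
Acc 5: bank1 row2 -> MISS (open row2); precharges=2
Acc 6: bank0 row4 -> HIT
Acc 7: bank0 row1 -> MISS (open row1); precharges=3
Acc 8: bank1 row0 -> MISS (open row0); precharges=4
Acc 9: bank0 row0 -> MISS (open row0); precharges=5
Acc 10: bank0 row2 -> MISS (open row2); precharges=6
Acc 11: bank0 row2 -> HIT
Acc 12: bank0 row1 -> MISS (open row1); precharges=7
Acc 13: bank0 row4 -> MISS (open row4); precharges=8

Answer: 8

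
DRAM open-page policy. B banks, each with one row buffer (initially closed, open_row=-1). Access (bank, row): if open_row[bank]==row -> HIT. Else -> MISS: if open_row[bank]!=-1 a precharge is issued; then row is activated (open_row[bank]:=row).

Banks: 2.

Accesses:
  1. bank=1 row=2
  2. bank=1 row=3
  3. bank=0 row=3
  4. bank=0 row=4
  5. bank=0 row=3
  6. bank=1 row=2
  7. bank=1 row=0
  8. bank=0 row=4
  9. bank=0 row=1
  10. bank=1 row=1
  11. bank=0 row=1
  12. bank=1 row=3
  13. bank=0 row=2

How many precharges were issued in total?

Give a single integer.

Acc 1: bank1 row2 -> MISS (open row2); precharges=0
Acc 2: bank1 row3 -> MISS (open row3); precharges=1
Acc 3: bank0 row3 -> MISS (open row3); precharges=1
Acc 4: bank0 row4 -> MISS (open row4); precharges=2
Acc 5: bank0 row3 -> MISS (open row3); precharges=3
Acc 6: bank1 row2 -> MISS (open row2); precharges=4
Acc 7: bank1 row0 -> MISS (open row0); precharges=5
Acc 8: bank0 row4 -> MISS (open row4); precharges=6
Acc 9: bank0 row1 -> MISS (open row1); precharges=7
Acc 10: bank1 row1 -> MISS (open row1); precharges=8
Acc 11: bank0 row1 -> HIT
Acc 12: bank1 row3 -> MISS (open row3); precharges=9
Acc 13: bank0 row2 -> MISS (open row2); precharges=10

Answer: 10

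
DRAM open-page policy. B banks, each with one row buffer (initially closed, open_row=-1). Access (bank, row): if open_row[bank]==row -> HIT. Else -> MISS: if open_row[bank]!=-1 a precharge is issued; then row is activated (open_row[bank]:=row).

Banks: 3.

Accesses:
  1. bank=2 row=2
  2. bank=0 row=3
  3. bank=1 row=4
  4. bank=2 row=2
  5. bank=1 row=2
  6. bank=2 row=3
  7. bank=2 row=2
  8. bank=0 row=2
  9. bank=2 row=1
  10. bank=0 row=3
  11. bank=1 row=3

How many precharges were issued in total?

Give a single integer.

Answer: 7

Derivation:
Acc 1: bank2 row2 -> MISS (open row2); precharges=0
Acc 2: bank0 row3 -> MISS (open row3); precharges=0
Acc 3: bank1 row4 -> MISS (open row4); precharges=0
Acc 4: bank2 row2 -> HIT
Acc 5: bank1 row2 -> MISS (open row2); precharges=1
Acc 6: bank2 row3 -> MISS (open row3); precharges=2
Acc 7: bank2 row2 -> MISS (open row2); precharges=3
Acc 8: bank0 row2 -> MISS (open row2); precharges=4
Acc 9: bank2 row1 -> MISS (open row1); precharges=5
Acc 10: bank0 row3 -> MISS (open row3); precharges=6
Acc 11: bank1 row3 -> MISS (open row3); precharges=7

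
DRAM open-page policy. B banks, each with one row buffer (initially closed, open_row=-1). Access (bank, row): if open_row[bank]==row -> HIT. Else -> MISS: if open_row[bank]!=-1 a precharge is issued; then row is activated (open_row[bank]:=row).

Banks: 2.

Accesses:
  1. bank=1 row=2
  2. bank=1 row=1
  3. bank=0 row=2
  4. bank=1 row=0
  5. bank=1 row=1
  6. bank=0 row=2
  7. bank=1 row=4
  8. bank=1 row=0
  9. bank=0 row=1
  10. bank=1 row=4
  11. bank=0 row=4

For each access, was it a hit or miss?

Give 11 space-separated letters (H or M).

Answer: M M M M M H M M M M M

Derivation:
Acc 1: bank1 row2 -> MISS (open row2); precharges=0
Acc 2: bank1 row1 -> MISS (open row1); precharges=1
Acc 3: bank0 row2 -> MISS (open row2); precharges=1
Acc 4: bank1 row0 -> MISS (open row0); precharges=2
Acc 5: bank1 row1 -> MISS (open row1); precharges=3
Acc 6: bank0 row2 -> HIT
Acc 7: bank1 row4 -> MISS (open row4); precharges=4
Acc 8: bank1 row0 -> MISS (open row0); precharges=5
Acc 9: bank0 row1 -> MISS (open row1); precharges=6
Acc 10: bank1 row4 -> MISS (open row4); precharges=7
Acc 11: bank0 row4 -> MISS (open row4); precharges=8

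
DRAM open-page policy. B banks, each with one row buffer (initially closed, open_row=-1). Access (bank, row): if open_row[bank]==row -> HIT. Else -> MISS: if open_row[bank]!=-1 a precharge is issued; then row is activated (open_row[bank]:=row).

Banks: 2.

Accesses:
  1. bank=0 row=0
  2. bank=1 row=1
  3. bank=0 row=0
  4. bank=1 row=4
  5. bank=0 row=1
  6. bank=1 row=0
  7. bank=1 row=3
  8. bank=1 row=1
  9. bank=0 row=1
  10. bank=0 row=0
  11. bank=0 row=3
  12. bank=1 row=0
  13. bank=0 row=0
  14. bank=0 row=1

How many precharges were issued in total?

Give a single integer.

Answer: 10

Derivation:
Acc 1: bank0 row0 -> MISS (open row0); precharges=0
Acc 2: bank1 row1 -> MISS (open row1); precharges=0
Acc 3: bank0 row0 -> HIT
Acc 4: bank1 row4 -> MISS (open row4); precharges=1
Acc 5: bank0 row1 -> MISS (open row1); precharges=2
Acc 6: bank1 row0 -> MISS (open row0); precharges=3
Acc 7: bank1 row3 -> MISS (open row3); precharges=4
Acc 8: bank1 row1 -> MISS (open row1); precharges=5
Acc 9: bank0 row1 -> HIT
Acc 10: bank0 row0 -> MISS (open row0); precharges=6
Acc 11: bank0 row3 -> MISS (open row3); precharges=7
Acc 12: bank1 row0 -> MISS (open row0); precharges=8
Acc 13: bank0 row0 -> MISS (open row0); precharges=9
Acc 14: bank0 row1 -> MISS (open row1); precharges=10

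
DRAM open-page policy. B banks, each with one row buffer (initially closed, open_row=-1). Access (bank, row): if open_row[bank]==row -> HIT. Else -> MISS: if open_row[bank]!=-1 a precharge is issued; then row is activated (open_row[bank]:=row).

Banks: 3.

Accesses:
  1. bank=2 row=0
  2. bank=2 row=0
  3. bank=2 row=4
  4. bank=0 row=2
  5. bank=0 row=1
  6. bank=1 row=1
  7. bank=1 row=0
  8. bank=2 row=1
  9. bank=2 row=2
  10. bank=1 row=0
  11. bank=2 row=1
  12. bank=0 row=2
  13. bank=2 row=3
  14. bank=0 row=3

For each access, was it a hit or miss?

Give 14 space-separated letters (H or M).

Answer: M H M M M M M M M H M M M M

Derivation:
Acc 1: bank2 row0 -> MISS (open row0); precharges=0
Acc 2: bank2 row0 -> HIT
Acc 3: bank2 row4 -> MISS (open row4); precharges=1
Acc 4: bank0 row2 -> MISS (open row2); precharges=1
Acc 5: bank0 row1 -> MISS (open row1); precharges=2
Acc 6: bank1 row1 -> MISS (open row1); precharges=2
Acc 7: bank1 row0 -> MISS (open row0); precharges=3
Acc 8: bank2 row1 -> MISS (open row1); precharges=4
Acc 9: bank2 row2 -> MISS (open row2); precharges=5
Acc 10: bank1 row0 -> HIT
Acc 11: bank2 row1 -> MISS (open row1); precharges=6
Acc 12: bank0 row2 -> MISS (open row2); precharges=7
Acc 13: bank2 row3 -> MISS (open row3); precharges=8
Acc 14: bank0 row3 -> MISS (open row3); precharges=9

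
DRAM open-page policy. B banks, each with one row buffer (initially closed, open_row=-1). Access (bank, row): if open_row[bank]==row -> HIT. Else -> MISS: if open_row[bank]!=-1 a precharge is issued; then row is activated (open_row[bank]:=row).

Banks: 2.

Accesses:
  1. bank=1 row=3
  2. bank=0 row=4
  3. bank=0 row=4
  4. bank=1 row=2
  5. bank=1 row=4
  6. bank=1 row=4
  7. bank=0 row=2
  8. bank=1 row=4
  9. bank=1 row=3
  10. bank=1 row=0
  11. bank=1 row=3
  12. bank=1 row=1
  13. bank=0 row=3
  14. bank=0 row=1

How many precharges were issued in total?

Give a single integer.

Acc 1: bank1 row3 -> MISS (open row3); precharges=0
Acc 2: bank0 row4 -> MISS (open row4); precharges=0
Acc 3: bank0 row4 -> HIT
Acc 4: bank1 row2 -> MISS (open row2); precharges=1
Acc 5: bank1 row4 -> MISS (open row4); precharges=2
Acc 6: bank1 row4 -> HIT
Acc 7: bank0 row2 -> MISS (open row2); precharges=3
Acc 8: bank1 row4 -> HIT
Acc 9: bank1 row3 -> MISS (open row3); precharges=4
Acc 10: bank1 row0 -> MISS (open row0); precharges=5
Acc 11: bank1 row3 -> MISS (open row3); precharges=6
Acc 12: bank1 row1 -> MISS (open row1); precharges=7
Acc 13: bank0 row3 -> MISS (open row3); precharges=8
Acc 14: bank0 row1 -> MISS (open row1); precharges=9

Answer: 9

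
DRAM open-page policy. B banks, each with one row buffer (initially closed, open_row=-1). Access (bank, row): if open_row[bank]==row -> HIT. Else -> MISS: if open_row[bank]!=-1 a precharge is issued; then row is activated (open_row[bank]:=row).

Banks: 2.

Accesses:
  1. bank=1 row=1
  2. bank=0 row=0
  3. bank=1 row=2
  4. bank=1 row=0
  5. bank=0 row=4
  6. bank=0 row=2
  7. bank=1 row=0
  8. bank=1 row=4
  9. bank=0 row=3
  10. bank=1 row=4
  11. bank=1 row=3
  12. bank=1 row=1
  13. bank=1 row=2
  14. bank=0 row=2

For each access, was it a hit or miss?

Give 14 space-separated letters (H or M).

Answer: M M M M M M H M M H M M M M

Derivation:
Acc 1: bank1 row1 -> MISS (open row1); precharges=0
Acc 2: bank0 row0 -> MISS (open row0); precharges=0
Acc 3: bank1 row2 -> MISS (open row2); precharges=1
Acc 4: bank1 row0 -> MISS (open row0); precharges=2
Acc 5: bank0 row4 -> MISS (open row4); precharges=3
Acc 6: bank0 row2 -> MISS (open row2); precharges=4
Acc 7: bank1 row0 -> HIT
Acc 8: bank1 row4 -> MISS (open row4); precharges=5
Acc 9: bank0 row3 -> MISS (open row3); precharges=6
Acc 10: bank1 row4 -> HIT
Acc 11: bank1 row3 -> MISS (open row3); precharges=7
Acc 12: bank1 row1 -> MISS (open row1); precharges=8
Acc 13: bank1 row2 -> MISS (open row2); precharges=9
Acc 14: bank0 row2 -> MISS (open row2); precharges=10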